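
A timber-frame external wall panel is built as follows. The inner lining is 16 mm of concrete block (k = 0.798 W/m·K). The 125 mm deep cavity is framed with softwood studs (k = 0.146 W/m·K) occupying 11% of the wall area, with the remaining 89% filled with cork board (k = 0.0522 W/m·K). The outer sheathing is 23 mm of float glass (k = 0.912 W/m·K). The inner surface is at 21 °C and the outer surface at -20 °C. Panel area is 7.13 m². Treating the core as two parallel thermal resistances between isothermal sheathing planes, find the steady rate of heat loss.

Sheathing layers in series; stud and cavity paths in parallel between them.
R_inner = 0.016/(0.798×7.13) = 0.002812 K/W
R_stud  = 0.125/(0.146×0.11×7.13) = 1.092 K/W
R_cav   = 0.125/(0.0522×0.89×7.13) = 0.3774 K/W
1/R_core = 1/R_stud + 1/R_cav → R_core = 0.2804 K/W
R_outer = 0.023/(0.912×7.13) = 0.003537 K/W
R_total = 0.2868 K/W
Q = ΔT/R_total = 41/0.2868

Q ≈ 143 W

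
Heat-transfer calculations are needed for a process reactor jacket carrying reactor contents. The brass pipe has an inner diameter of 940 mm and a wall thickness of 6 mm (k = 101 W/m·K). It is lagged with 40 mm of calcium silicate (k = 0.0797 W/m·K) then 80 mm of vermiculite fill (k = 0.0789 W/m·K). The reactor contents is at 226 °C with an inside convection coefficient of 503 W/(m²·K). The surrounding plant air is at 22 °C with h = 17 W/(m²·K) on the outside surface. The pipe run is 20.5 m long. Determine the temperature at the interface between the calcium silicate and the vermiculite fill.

Cylindrical conduction, so R = ln(r₂/r₁)/(2πkL) per layer, in series:
R_inner film = 1/(h_i·2πr₁L) = 1/(503×2π×0.47×20.5) = 3.284×10^-5 K/W
R_brass pipe wall = ln(476/470)/(2π×101×20.5) = 9.751×10^-7 K/W
R_calcium silicate = ln(516/476)/(2π×0.0797×20.5) = 0.00786 K/W
R_vermiculite fill = ln(596/516)/(2π×0.0789×20.5) = 0.01418 K/W
R_outer film = 1/(h_o·2πr_oL) = 1/(17×2π×0.596×20.5) = 7.663×10^-4 K/W
R_total = 0.02284 K/W
Q = ΔT/R_total = 204/0.02284
Q = 8930 W
T_interface = T_inner − Q·ΣR(inner→interface) = 226 − 8930×0.007894

T ≈ 156 °C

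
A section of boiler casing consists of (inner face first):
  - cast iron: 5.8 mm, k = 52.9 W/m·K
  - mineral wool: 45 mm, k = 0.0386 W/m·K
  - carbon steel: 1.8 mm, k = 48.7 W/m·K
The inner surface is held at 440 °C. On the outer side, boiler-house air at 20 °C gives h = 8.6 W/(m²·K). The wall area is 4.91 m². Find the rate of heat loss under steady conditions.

Treating each layer as a thermal resistance in series:
R_cast iron = L/(kA) = 0.0058/(52.9×4.91) = 2.233×10^-5 K/W
R_mineral wool = L/(kA) = 0.045/(0.0386×4.91) = 0.2374 K/W
R_carbon steel = L/(kA) = 0.0018/(48.7×4.91) = 7.528×10^-6 K/W
R_outer film = 1/(h_o·A) = 1/(8.6×4.91) = 0.02368 K/W
R_total = 0.2611 K/W
Q = ΔT / R_total = 420 / 0.2611

Q ≈ 1610 W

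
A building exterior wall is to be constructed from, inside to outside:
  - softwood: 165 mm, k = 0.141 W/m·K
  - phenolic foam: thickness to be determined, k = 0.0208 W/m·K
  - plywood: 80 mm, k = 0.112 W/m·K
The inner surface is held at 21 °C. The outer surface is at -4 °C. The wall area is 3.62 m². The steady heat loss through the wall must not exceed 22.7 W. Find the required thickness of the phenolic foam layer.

L ≈ 43.7 mm

Using the resistance-network approach (series):
R_softwood = L/(kA) = 0.165/(0.141×3.62) = 0.3233 K/W
R_plywood = L/(kA) = 0.08/(0.112×3.62) = 0.1973 K/W
Sum of the known resistances R_other = 0.5206 K/W
Required total resistance R_tot = ΔT/Q_allow = 25/22.7 = 1.101 K/W
R_phenolic foam = R_tot − R_other = 0.5807 K/W
L = R·k·A = 0.5807×0.0208×3.62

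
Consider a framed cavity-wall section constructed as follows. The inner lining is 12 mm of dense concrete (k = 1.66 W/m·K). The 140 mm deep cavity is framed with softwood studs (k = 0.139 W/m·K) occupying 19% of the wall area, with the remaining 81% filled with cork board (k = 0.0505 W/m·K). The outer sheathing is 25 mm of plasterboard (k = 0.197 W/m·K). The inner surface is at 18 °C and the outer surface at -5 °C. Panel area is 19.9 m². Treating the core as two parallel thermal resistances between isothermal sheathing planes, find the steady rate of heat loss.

Sheathing layers in series; stud and cavity paths in parallel between them.
R_inner = 0.012/(1.66×19.9) = 3.633×10^-4 K/W
R_stud  = 0.14/(0.139×0.19×19.9) = 0.2664 K/W
R_cav   = 0.14/(0.0505×0.81×19.9) = 0.172 K/W
1/R_core = 1/R_stud + 1/R_cav → R_core = 0.1045 K/W
R_outer = 0.025/(0.197×19.9) = 0.006377 K/W
R_total = 0.1113 K/W
Q = ΔT/R_total = 23/0.1113

Q ≈ 207 W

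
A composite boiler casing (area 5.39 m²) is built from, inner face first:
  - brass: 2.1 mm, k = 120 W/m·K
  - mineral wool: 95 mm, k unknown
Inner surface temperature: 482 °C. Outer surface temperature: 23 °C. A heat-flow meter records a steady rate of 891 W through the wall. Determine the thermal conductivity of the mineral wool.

Series thermal resistances:
R_brass = L/(kA) = 0.0021/(120×5.39) = 3.247×10^-6 K/W
Sum of known resistances R_other = 3.247×10^-6 K/W
Total R = ΔT/Q = 459/891 = 0.5152 K/W
R_mineral wool = R_total − R_other = 0.5151 K/W
k = L/(R·A) = 0.095/(0.5151×5.39)

k ≈ 0.0342 W/(m·K)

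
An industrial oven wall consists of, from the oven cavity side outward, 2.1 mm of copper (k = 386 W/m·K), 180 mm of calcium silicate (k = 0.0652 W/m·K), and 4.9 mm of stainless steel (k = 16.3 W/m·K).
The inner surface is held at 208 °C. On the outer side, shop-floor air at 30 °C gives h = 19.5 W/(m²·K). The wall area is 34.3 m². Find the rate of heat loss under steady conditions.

Q ≈ 2170 W

Series thermal resistances:
R_copper = L/(kA) = 0.0021/(386×34.3) = 1.586×10^-7 K/W
R_calcium silicate = L/(kA) = 0.18/(0.0652×34.3) = 0.08049 K/W
R_stainless steel = L/(kA) = 0.0049/(16.3×34.3) = 8.764×10^-6 K/W
R_outer film = 1/(h_o·A) = 1/(19.5×34.3) = 0.001495 K/W
R_total = 0.08199 K/W
Q = ΔT / R_total = 178 / 0.08199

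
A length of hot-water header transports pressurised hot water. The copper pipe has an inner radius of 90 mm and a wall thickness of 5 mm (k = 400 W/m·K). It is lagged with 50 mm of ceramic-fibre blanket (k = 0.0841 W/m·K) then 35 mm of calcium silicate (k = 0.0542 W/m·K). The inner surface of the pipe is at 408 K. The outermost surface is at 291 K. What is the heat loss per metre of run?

q′ ≈ 81.5 W/m

Radial resistances (cylindrical: R_cond = ln(r_o/r_i)/(2πkL), R_conv = 1/(h·2πrL)):
R_copper pipe wall = ln(95/90)/(2π×400×1) = 2.151×10^-5 K/W
R_ceramic-fibre blanket = ln(145/95)/(2π×0.0841×1) = 0.8002 K/W
R_calcium silicate = ln(180/145)/(2π×0.0542×1) = 0.6349 K/W
R_total = 1.435 K/W
Q = ΔT/R_total = 117/1.435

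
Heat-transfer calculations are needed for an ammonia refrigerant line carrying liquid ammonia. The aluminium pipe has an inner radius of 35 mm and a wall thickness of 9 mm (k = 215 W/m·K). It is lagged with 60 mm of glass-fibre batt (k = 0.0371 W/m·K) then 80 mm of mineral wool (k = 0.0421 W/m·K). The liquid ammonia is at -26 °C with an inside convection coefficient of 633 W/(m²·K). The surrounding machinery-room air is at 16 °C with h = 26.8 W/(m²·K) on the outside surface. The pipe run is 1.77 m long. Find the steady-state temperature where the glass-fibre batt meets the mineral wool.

For a radial system each layer contributes R = ln(r_out/r_in)/(2πkL); films add R = 1/(hA).
R_inner film = 1/(h_i·2πr₁L) = 1/(633×2π×0.035×1.77) = 0.004059 K/W
R_aluminium pipe wall = ln(44/35)/(2π×215×1.77) = 9.571×10^-5 K/W
R_glass-fibre batt = ln(104/44)/(2π×0.0371×1.77) = 2.085 K/W
R_mineral wool = ln(184/104)/(2π×0.0421×1.77) = 1.219 K/W
R_outer film = 1/(h_o·2πr_oL) = 1/(26.8×2π×0.184×1.77) = 0.01823 K/W
R_total = 3.326 K/W
Q = ΔT/R_total = 42/3.326
Q = 12.6 W
T_interface = T_inner + Q·ΣR(inner→interface) = -26 + 12.6×2.089

T ≈ 0.381 °C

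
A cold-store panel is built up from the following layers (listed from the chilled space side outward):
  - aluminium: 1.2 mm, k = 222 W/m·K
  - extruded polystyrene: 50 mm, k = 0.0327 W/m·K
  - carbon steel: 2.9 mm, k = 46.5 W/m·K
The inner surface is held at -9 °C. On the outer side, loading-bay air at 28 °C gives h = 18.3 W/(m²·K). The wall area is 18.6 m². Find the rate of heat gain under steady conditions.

Thermal resistances in series:
R_aluminium = L/(kA) = 0.0012/(222×18.6) = 2.906×10^-7 K/W
R_extruded polystyrene = L/(kA) = 0.05/(0.0327×18.6) = 0.08221 K/W
R_carbon steel = L/(kA) = 0.0029/(46.5×18.6) = 3.353×10^-6 K/W
R_outer film = 1/(h_o·A) = 1/(18.3×18.6) = 0.002938 K/W
R_total = 0.08515 K/W
Q = ΔT / R_total = 37 / 0.08515

Q ≈ 435 W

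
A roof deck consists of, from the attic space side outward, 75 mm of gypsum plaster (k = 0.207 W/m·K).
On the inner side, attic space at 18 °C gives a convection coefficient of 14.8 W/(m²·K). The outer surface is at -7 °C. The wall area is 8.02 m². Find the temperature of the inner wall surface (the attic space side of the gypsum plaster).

Thermal resistances in series:
R_inner film = 1/(h_i·A) = 1/(14.8×8.02) = 0.008425 K/W
R_gypsum plaster = L/(kA) = 0.075/(0.207×8.02) = 0.04518 K/W
R_total = 0.0536 K/W;  Q = ΔT/R_total = 25/0.0536 = 466.4 W
T_interface = T_inner − Q·ΣR(inner→interface) = 18 − 466×0.008425

T ≈ 14.1 °C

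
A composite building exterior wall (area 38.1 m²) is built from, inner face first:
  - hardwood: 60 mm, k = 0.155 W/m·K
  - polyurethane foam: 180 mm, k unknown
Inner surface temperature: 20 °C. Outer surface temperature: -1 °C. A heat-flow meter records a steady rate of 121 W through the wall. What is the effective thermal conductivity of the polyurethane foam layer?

k ≈ 0.0289 W/(m·K)

Using the resistance-network approach (series):
R_hardwood = L/(kA) = 0.06/(0.155×38.1) = 0.01016 K/W
Sum of known resistances R_other = 0.01016 K/W
Total R = ΔT/Q = 21/121 = 0.1736 K/W
R_polyurethane foam = R_total − R_other = 0.1634 K/W
k = L/(R·A) = 0.18/(0.1634×38.1)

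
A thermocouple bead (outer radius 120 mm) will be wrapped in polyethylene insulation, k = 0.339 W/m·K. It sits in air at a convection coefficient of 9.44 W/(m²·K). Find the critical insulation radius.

For a sphere r_cr = 2k/h = 2×0.339/9.44
r_cr = 71.8 mm; since the bare radius (120 mm) is above r_cr, any added insulation will reduce heat loss.

r_cr ≈ 71.8 mm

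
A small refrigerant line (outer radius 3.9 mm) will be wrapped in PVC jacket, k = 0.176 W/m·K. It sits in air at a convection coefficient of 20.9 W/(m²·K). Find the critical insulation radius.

r_cr ≈ 8.42 mm

For a cylinder r_cr = k/h = 0.176/20.9
r_cr = 8.42 mm; since the bare radius (3.9 mm) is below r_cr, adding a thin layer of insulation will *increase* heat loss.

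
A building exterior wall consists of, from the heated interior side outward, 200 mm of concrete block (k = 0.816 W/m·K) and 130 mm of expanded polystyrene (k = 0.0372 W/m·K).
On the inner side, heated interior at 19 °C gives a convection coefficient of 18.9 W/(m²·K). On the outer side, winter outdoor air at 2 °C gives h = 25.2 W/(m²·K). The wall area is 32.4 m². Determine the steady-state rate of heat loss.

Q ≈ 144 W

Thermal resistances in series:
R_inner film = 1/(h_i·A) = 1/(18.9×32.4) = 0.001633 K/W
R_concrete block = L/(kA) = 0.2/(0.816×32.4) = 0.007565 K/W
R_expanded polystyrene = L/(kA) = 0.13/(0.0372×32.4) = 0.1079 K/W
R_outer film = 1/(h_o·A) = 1/(25.2×32.4) = 0.001225 K/W
R_total = 0.1183 K/W
Q = ΔT / R_total = 17 / 0.1183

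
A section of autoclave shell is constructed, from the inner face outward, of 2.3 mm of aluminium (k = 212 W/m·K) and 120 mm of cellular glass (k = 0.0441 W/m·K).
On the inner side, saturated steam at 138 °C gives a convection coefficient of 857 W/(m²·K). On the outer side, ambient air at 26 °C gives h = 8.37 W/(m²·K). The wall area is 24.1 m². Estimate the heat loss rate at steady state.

Series thermal resistances:
R_inner film = 1/(h_i·A) = 1/(857×24.1) = 4.842×10^-5 K/W
R_aluminium = L/(kA) = 0.0023/(212×24.1) = 4.502×10^-7 K/W
R_cellular glass = L/(kA) = 0.12/(0.0441×24.1) = 0.1129 K/W
R_outer film = 1/(h_o·A) = 1/(8.37×24.1) = 0.004957 K/W
R_total = 0.1179 K/W
Q = ΔT / R_total = 112 / 0.1179

Q ≈ 950 W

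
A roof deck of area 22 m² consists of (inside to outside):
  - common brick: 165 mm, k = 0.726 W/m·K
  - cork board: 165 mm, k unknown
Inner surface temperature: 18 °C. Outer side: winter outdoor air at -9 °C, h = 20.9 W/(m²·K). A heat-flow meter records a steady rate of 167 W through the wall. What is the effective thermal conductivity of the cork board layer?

k ≈ 0.0503 W/(m·K)

Treating each layer as a thermal resistance in series:
R_common brick = L/(kA) = 0.165/(0.726×22) = 0.01033 K/W
R_outer film = 1/(h_o·A) = 1/(20.9×22) = 0.002175 K/W
Sum of known resistances R_other = 0.01251 K/W
Total R = ΔT/Q = 27/167 = 0.1617 K/W
R_cork board = R_total − R_other = 0.1492 K/W
k = L/(R·A) = 0.165/(0.1492×22)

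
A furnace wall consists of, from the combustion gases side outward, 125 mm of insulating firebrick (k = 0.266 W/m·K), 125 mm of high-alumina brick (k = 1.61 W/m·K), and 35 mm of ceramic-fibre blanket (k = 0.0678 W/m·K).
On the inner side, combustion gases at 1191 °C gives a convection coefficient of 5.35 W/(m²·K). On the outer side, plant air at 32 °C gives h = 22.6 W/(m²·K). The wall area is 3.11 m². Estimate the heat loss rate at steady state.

Q ≈ 2780 W

Model the wall as resistances in series:
R_inner film = 1/(h_i·A) = 1/(5.35×3.11) = 0.0601 K/W
R_insulating firebrick = L/(kA) = 0.125/(0.266×3.11) = 0.1511 K/W
R_high-alumina brick = L/(kA) = 0.125/(1.61×3.11) = 0.02496 K/W
R_ceramic-fibre blanket = L/(kA) = 0.035/(0.0678×3.11) = 0.166 K/W
R_outer film = 1/(h_o·A) = 1/(22.6×3.11) = 0.01423 K/W
R_total = 0.4164 K/W
Q = ΔT / R_total = 1159 / 0.4164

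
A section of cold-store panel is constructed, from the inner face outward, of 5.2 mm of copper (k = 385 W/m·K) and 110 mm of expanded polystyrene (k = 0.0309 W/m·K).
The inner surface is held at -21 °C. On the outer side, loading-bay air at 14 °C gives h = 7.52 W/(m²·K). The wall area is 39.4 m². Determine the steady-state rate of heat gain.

Thermal resistances in series:
R_copper = L/(kA) = 0.0052/(385×39.4) = 3.428×10^-7 K/W
R_expanded polystyrene = L/(kA) = 0.11/(0.0309×39.4) = 0.09035 K/W
R_outer film = 1/(h_o·A) = 1/(7.52×39.4) = 0.003375 K/W
R_total = 0.09373 K/W
Q = ΔT / R_total = 35 / 0.09373

Q ≈ 373 W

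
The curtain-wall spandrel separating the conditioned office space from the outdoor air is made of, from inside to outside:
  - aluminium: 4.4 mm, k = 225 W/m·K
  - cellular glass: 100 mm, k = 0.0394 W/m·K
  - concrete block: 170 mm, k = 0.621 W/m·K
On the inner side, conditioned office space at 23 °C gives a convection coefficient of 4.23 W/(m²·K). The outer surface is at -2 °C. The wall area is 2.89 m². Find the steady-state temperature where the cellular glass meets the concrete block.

Using the resistance-network approach (series):
R_inner film = 1/(h_i·A) = 1/(4.23×2.89) = 0.0818 K/W
R_aluminium = L/(kA) = 0.0044/(225×2.89) = 6.767×10^-6 K/W
R_cellular glass = L/(kA) = 0.1/(0.0394×2.89) = 0.8782 K/W
R_concrete block = L/(kA) = 0.17/(0.621×2.89) = 0.09472 K/W
R_total = 1.055 K/W;  Q = ΔT/R_total = 25/1.055 = 23.7 W
T_interface = T_inner − Q·ΣR(inner→interface) = 23 − 23.7×0.96

T ≈ 0.245 °C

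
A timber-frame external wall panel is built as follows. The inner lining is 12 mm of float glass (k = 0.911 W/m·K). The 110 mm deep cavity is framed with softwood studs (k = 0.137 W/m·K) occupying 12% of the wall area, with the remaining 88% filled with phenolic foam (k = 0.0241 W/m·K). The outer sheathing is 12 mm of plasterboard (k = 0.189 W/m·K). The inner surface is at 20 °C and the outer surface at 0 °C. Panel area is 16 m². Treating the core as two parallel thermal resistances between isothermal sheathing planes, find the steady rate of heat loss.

Sheathing layers in series; stud and cavity paths in parallel between them.
R_inner = 0.012/(0.911×16) = 8.233×10^-4 K/W
R_stud  = 0.11/(0.137×0.12×16) = 0.4182 K/W
R_cav   = 0.11/(0.0241×0.88×16) = 0.3242 K/W
1/R_core = 1/R_stud + 1/R_cav → R_core = 0.1826 K/W
R_outer = 0.012/(0.189×16) = 0.003968 K/W
R_total = 0.1874 K/W
Q = ΔT/R_total = 20/0.1874

Q ≈ 107 W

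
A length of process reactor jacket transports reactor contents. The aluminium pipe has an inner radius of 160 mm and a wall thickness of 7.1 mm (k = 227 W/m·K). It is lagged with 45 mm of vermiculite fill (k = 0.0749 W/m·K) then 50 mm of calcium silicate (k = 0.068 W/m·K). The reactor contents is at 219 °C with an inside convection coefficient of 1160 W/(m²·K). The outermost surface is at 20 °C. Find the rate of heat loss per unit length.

q′ ≈ 198 W/m

Treating each annulus and film as a series resistance:
R_inner film = 1/(h_i·2πr₁L) = 1/(1160×2π×0.16×1) = 8.575×10^-4 K/W
R_aluminium pipe wall = ln(167.1/160)/(2π×227×1) = 3.044×10^-5 K/W
R_vermiculite fill = ln(212.1/167.1)/(2π×0.0749×1) = 0.5067 K/W
R_calcium silicate = ln(262.1/212.1)/(2π×0.068×1) = 0.4954 K/W
R_total = 1.003 K/W
Q = ΔT/R_total = 199/1.003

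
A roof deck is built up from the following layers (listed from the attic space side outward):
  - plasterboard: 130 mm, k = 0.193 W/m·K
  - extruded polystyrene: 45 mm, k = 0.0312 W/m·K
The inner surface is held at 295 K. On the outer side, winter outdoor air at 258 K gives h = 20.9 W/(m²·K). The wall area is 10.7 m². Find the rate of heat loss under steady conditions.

Q ≈ 183 W

Using the resistance-network approach (series):
R_plasterboard = L/(kA) = 0.13/(0.193×10.7) = 0.06295 K/W
R_extruded polystyrene = L/(kA) = 0.045/(0.0312×10.7) = 0.1348 K/W
R_outer film = 1/(h_o·A) = 1/(20.9×10.7) = 0.004472 K/W
R_total = 0.2022 K/W
Q = ΔT / R_total = 37 / 0.2022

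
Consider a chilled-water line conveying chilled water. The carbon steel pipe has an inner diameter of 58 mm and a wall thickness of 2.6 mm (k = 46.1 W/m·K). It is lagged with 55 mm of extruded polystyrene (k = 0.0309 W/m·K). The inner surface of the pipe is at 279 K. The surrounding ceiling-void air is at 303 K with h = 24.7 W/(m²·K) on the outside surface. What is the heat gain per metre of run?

Radial resistances (cylindrical: R_cond = ln(r_o/r_i)/(2πkL), R_conv = 1/(h·2πrL)):
R_carbon steel pipe wall = ln(31.6/29)/(2π×46.1×1) = 2.964×10^-4 K/W
R_extruded polystyrene = ln(86.6/31.6)/(2π×0.0309×1) = 5.193 K/W
R_outer film = 1/(h_o·2πr_oL) = 1/(24.7×2π×0.0866×1) = 0.07441 K/W
R_total = 5.267 K/W
Q = ΔT/R_total = 24/5.267

q′ ≈ 4.56 W/m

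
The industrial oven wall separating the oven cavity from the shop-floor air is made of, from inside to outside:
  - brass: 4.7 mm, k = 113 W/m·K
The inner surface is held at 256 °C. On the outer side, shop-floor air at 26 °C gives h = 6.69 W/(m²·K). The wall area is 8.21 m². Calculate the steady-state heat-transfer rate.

Q ≈ 12600 W

Model the wall as resistances in series:
R_brass = L/(kA) = 0.0047/(113×8.21) = 5.066×10^-6 K/W
R_outer film = 1/(h_o·A) = 1/(6.69×8.21) = 0.01821 K/W
R_total = 0.01821 K/W
Q = ΔT / R_total = 230 / 0.01821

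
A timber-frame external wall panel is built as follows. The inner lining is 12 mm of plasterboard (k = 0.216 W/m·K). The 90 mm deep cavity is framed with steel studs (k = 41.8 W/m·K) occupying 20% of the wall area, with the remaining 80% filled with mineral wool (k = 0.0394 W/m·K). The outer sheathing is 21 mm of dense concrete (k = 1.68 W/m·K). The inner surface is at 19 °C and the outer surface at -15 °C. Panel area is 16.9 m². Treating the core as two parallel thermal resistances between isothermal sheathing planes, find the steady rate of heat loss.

Q ≈ 7290 W

Sheathing layers in series; stud and cavity paths in parallel between them.
R_inner = 0.012/(0.216×16.9) = 0.003287 K/W
R_stud  = 0.09/(41.8×0.2×16.9) = 6.37×10^-4 K/W
R_cav   = 0.09/(0.0394×0.8×16.9) = 0.169 K/W
1/R_core = 1/R_stud + 1/R_cav → R_core = 6.346×10^-4 K/W
R_outer = 0.021/(1.68×16.9) = 7.396×10^-4 K/W
R_total = 0.004662 K/W
Q = ΔT/R_total = 34/0.004662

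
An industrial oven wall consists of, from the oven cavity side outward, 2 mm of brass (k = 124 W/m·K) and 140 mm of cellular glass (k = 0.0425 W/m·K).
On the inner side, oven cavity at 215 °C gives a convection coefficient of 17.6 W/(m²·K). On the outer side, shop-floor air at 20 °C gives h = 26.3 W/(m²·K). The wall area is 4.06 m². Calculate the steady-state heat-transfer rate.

Thermal resistances in series:
R_inner film = 1/(h_i·A) = 1/(17.6×4.06) = 0.01399 K/W
R_brass = L/(kA) = 0.002/(124×4.06) = 3.973×10^-6 K/W
R_cellular glass = L/(kA) = 0.14/(0.0425×4.06) = 0.8114 K/W
R_outer film = 1/(h_o·A) = 1/(26.3×4.06) = 0.009365 K/W
R_total = 0.8347 K/W
Q = ΔT / R_total = 195 / 0.8347

Q ≈ 234 W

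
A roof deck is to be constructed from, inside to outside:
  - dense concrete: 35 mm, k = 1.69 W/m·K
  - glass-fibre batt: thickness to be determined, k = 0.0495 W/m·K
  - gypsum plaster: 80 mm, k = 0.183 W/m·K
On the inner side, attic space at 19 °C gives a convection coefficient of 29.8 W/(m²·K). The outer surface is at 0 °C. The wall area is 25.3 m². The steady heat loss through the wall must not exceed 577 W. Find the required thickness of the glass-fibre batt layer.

Thermal resistances in series:
R_inner film = 1/(h_i·A) = 1/(29.8×25.3) = 0.001326 K/W
R_dense concrete = L/(kA) = 0.035/(1.69×25.3) = 8.186×10^-4 K/W
R_gypsum plaster = L/(kA) = 0.08/(0.183×25.3) = 0.01728 K/W
Sum of the known resistances R_other = 0.01942 K/W
Required total resistance R_tot = ΔT/Q_allow = 19/577 = 0.03293 K/W
R_glass-fibre batt = R_tot − R_other = 0.01351 K/W
L = R·k·A = 0.01351×0.0495×25.3

L ≈ 16.9 mm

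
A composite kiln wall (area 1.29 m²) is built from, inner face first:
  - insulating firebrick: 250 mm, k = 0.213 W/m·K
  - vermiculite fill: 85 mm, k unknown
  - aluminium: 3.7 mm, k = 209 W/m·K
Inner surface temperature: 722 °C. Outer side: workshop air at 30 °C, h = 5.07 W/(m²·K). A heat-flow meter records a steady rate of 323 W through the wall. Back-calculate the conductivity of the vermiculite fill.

k ≈ 0.061 W/(m·K)

Using the resistance-network approach (series):
R_insulating firebrick = L/(kA) = 0.25/(0.213×1.29) = 0.9099 K/W
R_aluminium = L/(kA) = 0.0037/(209×1.29) = 1.372×10^-5 K/W
R_outer film = 1/(h_o·A) = 1/(5.07×1.29) = 0.1529 K/W
Sum of known resistances R_other = 1.063 K/W
Total R = ΔT/Q = 692/323 = 2.142 K/W
R_vermiculite fill = R_total − R_other = 1.08 K/W
k = L/(R·A) = 0.085/(1.08×1.29)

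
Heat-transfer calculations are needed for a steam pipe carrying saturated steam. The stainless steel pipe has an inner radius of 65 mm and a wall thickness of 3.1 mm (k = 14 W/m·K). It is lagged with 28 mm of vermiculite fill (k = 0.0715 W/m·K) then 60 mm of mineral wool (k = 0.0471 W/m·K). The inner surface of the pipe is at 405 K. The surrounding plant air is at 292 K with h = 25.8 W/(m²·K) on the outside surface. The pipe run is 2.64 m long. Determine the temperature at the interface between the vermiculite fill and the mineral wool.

T ≈ 370 K

Per-layer cylindrical resistances, series-summed:
R_stainless steel pipe wall = ln(68.1/65)/(2π×14×2.64) = 2.006×10^-4 K/W
R_vermiculite fill = ln(96.1/68.1)/(2π×0.0715×2.64) = 0.2904 K/W
R_mineral wool = ln(156.1/96.1)/(2π×0.0471×2.64) = 0.6209 K/W
R_outer film = 1/(h_o·2πr_oL) = 1/(25.8×2π×0.1561×2.64) = 0.01497 K/W
R_total = 0.9265 K/W
Q = ΔT/R_total = 113/0.9265
Q = 122 W
T_interface = T_inner − Q·ΣR(inner→interface) = 405 − 122×0.2906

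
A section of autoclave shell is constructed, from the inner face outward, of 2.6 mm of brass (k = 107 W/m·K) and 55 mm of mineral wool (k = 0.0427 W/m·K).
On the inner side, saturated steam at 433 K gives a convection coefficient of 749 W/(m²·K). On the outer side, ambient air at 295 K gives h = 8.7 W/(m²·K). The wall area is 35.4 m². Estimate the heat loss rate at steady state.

Q ≈ 3480 W

Treating each layer as a thermal resistance in series:
R_inner film = 1/(h_i·A) = 1/(749×35.4) = 3.772×10^-5 K/W
R_brass = L/(kA) = 0.0026/(107×35.4) = 6.864×10^-7 K/W
R_mineral wool = L/(kA) = 0.055/(0.0427×35.4) = 0.03639 K/W
R_outer film = 1/(h_o·A) = 1/(8.7×35.4) = 0.003247 K/W
R_total = 0.03967 K/W
Q = ΔT / R_total = 138 / 0.03967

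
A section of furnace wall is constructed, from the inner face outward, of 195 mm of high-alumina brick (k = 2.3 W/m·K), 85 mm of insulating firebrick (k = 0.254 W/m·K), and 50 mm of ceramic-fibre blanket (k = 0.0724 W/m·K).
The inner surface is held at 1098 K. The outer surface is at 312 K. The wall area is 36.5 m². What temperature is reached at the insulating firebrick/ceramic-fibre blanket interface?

T ≈ 801 K

Thermal resistances in series:
R_high-alumina brick = L/(kA) = 0.195/(2.3×36.5) = 0.002323 K/W
R_insulating firebrick = L/(kA) = 0.085/(0.254×36.5) = 0.009168 K/W
R_ceramic-fibre blanket = L/(kA) = 0.05/(0.0724×36.5) = 0.01892 K/W
R_total = 0.03041 K/W;  Q = ΔT/R_total = 786/0.03041 = 25850 W
T_interface = T_inner − Q·ΣR(inner→interface) = 1098 − 25800×0.01149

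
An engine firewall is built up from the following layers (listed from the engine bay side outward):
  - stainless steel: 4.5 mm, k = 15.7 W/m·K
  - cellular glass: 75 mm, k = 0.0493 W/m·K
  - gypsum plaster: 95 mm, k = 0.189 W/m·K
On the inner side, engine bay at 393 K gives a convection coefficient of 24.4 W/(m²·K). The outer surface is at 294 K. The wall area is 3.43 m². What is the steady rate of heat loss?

Q ≈ 164 W

Thermal resistances in series:
R_inner film = 1/(h_i·A) = 1/(24.4×3.43) = 0.01195 K/W
R_stainless steel = L/(kA) = 0.0045/(15.7×3.43) = 8.356×10^-5 K/W
R_cellular glass = L/(kA) = 0.075/(0.0493×3.43) = 0.4435 K/W
R_gypsum plaster = L/(kA) = 0.095/(0.189×3.43) = 0.1465 K/W
R_total = 0.6021 K/W
Q = ΔT / R_total = 99 / 0.6021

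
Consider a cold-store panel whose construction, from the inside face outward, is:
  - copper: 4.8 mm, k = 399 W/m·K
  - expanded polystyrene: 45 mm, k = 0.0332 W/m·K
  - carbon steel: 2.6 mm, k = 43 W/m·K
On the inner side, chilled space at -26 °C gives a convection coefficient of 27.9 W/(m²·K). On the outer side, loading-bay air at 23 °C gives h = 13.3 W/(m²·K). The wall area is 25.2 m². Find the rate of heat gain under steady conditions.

Using the resistance-network approach (series):
R_inner film = 1/(h_i·A) = 1/(27.9×25.2) = 0.001422 K/W
R_copper = L/(kA) = 0.0048/(399×25.2) = 4.774×10^-7 K/W
R_expanded polystyrene = L/(kA) = 0.045/(0.0332×25.2) = 0.05379 K/W
R_carbon steel = L/(kA) = 0.0026/(43×25.2) = 2.399×10^-6 K/W
R_outer film = 1/(h_o·A) = 1/(13.3×25.2) = 0.002984 K/W
R_total = 0.0582 K/W
Q = ΔT / R_total = 49 / 0.0582

Q ≈ 842 W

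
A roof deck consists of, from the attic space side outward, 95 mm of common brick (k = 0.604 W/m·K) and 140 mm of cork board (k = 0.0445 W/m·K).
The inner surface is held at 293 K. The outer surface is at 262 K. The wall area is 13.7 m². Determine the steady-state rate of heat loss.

Model the wall as resistances in series:
R_common brick = L/(kA) = 0.095/(0.604×13.7) = 0.01148 K/W
R_cork board = L/(kA) = 0.14/(0.0445×13.7) = 0.2296 K/W
R_total = 0.2411 K/W
Q = ΔT / R_total = 31 / 0.2411

Q ≈ 129 W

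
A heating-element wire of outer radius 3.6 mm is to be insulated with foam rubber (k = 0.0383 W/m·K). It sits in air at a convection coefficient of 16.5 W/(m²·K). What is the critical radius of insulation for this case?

r_cr ≈ 2.32 mm

For a cylinder r_cr = k/h = 0.0383/16.5
r_cr = 2.32 mm; since the bare radius (3.6 mm) is above r_cr, any added insulation will reduce heat loss.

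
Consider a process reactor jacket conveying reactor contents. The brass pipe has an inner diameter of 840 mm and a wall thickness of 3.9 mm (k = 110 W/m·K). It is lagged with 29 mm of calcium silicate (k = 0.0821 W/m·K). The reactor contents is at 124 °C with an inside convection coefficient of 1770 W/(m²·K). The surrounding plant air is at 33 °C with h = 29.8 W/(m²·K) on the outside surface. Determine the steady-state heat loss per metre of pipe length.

Radial resistances (cylindrical: R_cond = ln(r_o/r_i)/(2πkL), R_conv = 1/(h·2πrL)):
R_inner film = 1/(h_i·2πr₁L) = 1/(1770×2π×0.42×1) = 2.141×10^-4 K/W
R_brass pipe wall = ln(423.9/420)/(2π×110×1) = 1.337×10^-5 K/W
R_calcium silicate = ln(452.9/423.9)/(2π×0.0821×1) = 0.1283 K/W
R_outer film = 1/(h_o·2πr_oL) = 1/(29.8×2π×0.4529×1) = 0.01179 K/W
R_total = 0.1403 K/W
Q = ΔT/R_total = 91/0.1403

q′ ≈ 649 W/m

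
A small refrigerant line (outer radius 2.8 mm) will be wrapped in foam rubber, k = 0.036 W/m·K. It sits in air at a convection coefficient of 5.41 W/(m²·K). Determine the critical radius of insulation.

For a cylinder r_cr = k/h = 0.036/5.41
r_cr = 6.65 mm; since the bare radius (2.8 mm) is below r_cr, adding a thin layer of insulation will *increase* heat loss.

r_cr ≈ 6.65 mm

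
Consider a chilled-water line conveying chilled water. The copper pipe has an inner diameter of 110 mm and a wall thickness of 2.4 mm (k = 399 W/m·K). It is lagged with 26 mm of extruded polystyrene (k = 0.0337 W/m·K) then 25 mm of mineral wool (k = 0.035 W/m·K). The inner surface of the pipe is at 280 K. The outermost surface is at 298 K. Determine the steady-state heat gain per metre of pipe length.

q′ ≈ 6.09 W/m

Per-layer cylindrical resistances, series-summed:
R_copper pipe wall = ln(57.4/55)/(2π×399×1) = 1.704×10^-5 K/W
R_extruded polystyrene = ln(83.4/57.4)/(2π×0.0337×1) = 1.764 K/W
R_mineral wool = ln(108.4/83.4)/(2π×0.035×1) = 1.192 K/W
R_total = 2.957 K/W
Q = ΔT/R_total = 18/2.957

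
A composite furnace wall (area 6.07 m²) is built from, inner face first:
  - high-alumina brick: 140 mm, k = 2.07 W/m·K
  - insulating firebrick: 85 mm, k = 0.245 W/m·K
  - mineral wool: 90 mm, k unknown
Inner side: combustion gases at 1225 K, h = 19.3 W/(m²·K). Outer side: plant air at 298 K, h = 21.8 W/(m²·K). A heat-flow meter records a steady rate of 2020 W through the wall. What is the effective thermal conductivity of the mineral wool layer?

Using the resistance-network approach (series):
R_inner film = 1/(h_i·A) = 1/(19.3×6.07) = 0.008536 K/W
R_high-alumina brick = L/(kA) = 0.14/(2.07×6.07) = 0.01114 K/W
R_insulating firebrick = L/(kA) = 0.085/(0.245×6.07) = 0.05716 K/W
R_outer film = 1/(h_o·A) = 1/(21.8×6.07) = 0.007557 K/W
Sum of known resistances R_other = 0.08439 K/W
Total R = ΔT/Q = 927/2020 = 0.4589 K/W
R_mineral wool = R_total − R_other = 0.3745 K/W
k = L/(R·A) = 0.09/(0.3745×6.07)

k ≈ 0.0396 W/(m·K)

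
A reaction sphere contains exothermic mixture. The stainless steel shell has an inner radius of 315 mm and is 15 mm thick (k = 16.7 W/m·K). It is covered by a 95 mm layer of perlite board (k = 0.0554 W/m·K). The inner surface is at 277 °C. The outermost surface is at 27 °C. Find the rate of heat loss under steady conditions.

Q ≈ 257 W

Spherical conduction: R = (1/r_in − 1/r_out)/(4πk) per layer; series-sum.
R_stainless steel shell = (1/0.315 − 1/0.33)/(4π×16.7) = 6.876×10^-4 K/W
R_perlite board = (1/0.33 − 1/0.425)/(4π×0.0554) = 0.973 K/W
R_total = 0.9737 K/W
Q = ΔT/R_total = 250/0.9737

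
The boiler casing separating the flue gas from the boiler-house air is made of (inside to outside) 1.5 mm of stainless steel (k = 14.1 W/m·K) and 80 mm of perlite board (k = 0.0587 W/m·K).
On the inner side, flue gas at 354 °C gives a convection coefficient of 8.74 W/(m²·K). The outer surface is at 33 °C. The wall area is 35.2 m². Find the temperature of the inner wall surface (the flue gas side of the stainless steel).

Using the resistance-network approach (series):
R_inner film = 1/(h_i·A) = 1/(8.74×35.2) = 0.00325 K/W
R_stainless steel = L/(kA) = 0.0015/(14.1×35.2) = 3.022×10^-6 K/W
R_perlite board = L/(kA) = 0.08/(0.0587×35.2) = 0.03872 K/W
R_total = 0.04197 K/W;  Q = ΔT/R_total = 321/0.04197 = 7648 W
T_interface = T_inner − Q·ΣR(inner→interface) = 354 − 7650×0.00325

T ≈ 329 °C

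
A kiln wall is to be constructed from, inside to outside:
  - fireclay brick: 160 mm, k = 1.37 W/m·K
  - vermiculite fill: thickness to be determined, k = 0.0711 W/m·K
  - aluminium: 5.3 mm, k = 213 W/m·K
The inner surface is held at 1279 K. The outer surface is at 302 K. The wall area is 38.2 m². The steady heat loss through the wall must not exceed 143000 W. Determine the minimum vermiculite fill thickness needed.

L ≈ 10.3 mm

Model the wall as resistances in series:
R_fireclay brick = L/(kA) = 0.16/(1.37×38.2) = 0.003057 K/W
R_aluminium = L/(kA) = 0.0053/(213×38.2) = 6.514×10^-7 K/W
Sum of the known resistances R_other = 0.003058 K/W
Required total resistance R_tot = ΔT/Q_allow = 977/143000 = 0.006832 K/W
R_vermiculite fill = R_tot − R_other = 0.003774 K/W
L = R·k·A = 0.003774×0.0711×38.2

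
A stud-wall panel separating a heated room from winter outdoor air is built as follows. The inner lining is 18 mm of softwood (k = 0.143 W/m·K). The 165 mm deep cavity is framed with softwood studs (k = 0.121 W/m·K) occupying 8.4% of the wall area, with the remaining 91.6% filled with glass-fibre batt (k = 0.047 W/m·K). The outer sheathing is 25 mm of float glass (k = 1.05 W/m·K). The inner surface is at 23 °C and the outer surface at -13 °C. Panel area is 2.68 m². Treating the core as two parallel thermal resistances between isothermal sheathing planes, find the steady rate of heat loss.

Sheathing layers in series; stud and cavity paths in parallel between them.
R_inner = 0.018/(0.143×2.68) = 0.04697 K/W
R_stud  = 0.165/(0.121×0.084×2.68) = 6.057 K/W
R_cav   = 0.165/(0.047×0.916×2.68) = 1.43 K/W
1/R_core = 1/R_stud + 1/R_cav → R_core = 1.157 K/W
R_outer = 0.025/(1.05×2.68) = 0.008884 K/W
R_total = 1.213 K/W
Q = ΔT/R_total = 36/1.213

Q ≈ 29.7 W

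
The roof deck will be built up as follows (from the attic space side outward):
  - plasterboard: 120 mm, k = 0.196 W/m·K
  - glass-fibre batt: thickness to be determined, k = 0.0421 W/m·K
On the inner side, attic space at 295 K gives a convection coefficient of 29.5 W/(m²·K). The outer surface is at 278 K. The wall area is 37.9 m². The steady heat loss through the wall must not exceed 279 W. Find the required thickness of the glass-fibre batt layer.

L ≈ 70 mm

Using the resistance-network approach (series):
R_inner film = 1/(h_i·A) = 1/(29.5×37.9) = 8.944×10^-4 K/W
R_plasterboard = L/(kA) = 0.12/(0.196×37.9) = 0.01615 K/W
Sum of the known resistances R_other = 0.01705 K/W
Required total resistance R_tot = ΔT/Q_allow = 17/279 = 0.06093 K/W
R_glass-fibre batt = R_tot − R_other = 0.04388 K/W
L = R·k·A = 0.04388×0.0421×37.9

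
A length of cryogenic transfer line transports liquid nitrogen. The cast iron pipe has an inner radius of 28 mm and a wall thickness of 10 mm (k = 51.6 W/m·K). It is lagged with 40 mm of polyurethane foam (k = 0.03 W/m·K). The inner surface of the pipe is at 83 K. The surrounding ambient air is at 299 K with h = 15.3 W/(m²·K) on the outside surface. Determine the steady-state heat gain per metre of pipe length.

Per-layer cylindrical resistances, series-summed:
R_cast iron pipe wall = ln(38/28)/(2π×51.6×1) = 9.419×10^-4 K/W
R_polyurethane foam = ln(78/38)/(2π×0.03×1) = 3.815 K/W
R_outer film = 1/(h_o·2πr_oL) = 1/(15.3×2π×0.078×1) = 0.1334 K/W
R_total = 3.949 K/W
Q = ΔT/R_total = 216/3.949

q′ ≈ 54.7 W/m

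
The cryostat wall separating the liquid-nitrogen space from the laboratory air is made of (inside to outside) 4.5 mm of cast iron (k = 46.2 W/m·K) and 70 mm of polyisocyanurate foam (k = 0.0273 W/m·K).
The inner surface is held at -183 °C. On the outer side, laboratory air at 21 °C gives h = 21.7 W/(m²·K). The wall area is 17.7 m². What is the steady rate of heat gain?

Thermal resistances in series:
R_cast iron = L/(kA) = 0.0045/(46.2×17.7) = 5.503×10^-6 K/W
R_polyisocyanurate foam = L/(kA) = 0.07/(0.0273×17.7) = 0.1449 K/W
R_outer film = 1/(h_o·A) = 1/(21.7×17.7) = 0.002604 K/W
R_total = 0.1475 K/W
Q = ΔT / R_total = 204 / 0.1475

Q ≈ 1380 W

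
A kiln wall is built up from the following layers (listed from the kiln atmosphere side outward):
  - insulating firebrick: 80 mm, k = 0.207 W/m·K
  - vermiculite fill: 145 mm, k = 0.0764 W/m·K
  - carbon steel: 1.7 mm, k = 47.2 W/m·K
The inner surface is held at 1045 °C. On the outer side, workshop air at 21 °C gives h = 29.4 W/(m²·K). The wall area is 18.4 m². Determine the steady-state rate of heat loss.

Thermal resistances in series:
R_insulating firebrick = L/(kA) = 0.08/(0.207×18.4) = 0.021 K/W
R_vermiculite fill = L/(kA) = 0.145/(0.0764×18.4) = 0.1031 K/W
R_carbon steel = L/(kA) = 0.0017/(47.2×18.4) = 1.957×10^-6 K/W
R_outer film = 1/(h_o·A) = 1/(29.4×18.4) = 0.001849 K/W
R_total = 0.126 K/W
Q = ΔT / R_total = 1024 / 0.126

Q ≈ 8130 W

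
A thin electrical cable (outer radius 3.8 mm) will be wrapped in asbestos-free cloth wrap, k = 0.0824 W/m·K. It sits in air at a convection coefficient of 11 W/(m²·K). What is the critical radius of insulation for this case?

For a cylinder r_cr = k/h = 0.0824/11
r_cr = 7.49 mm; since the bare radius (3.8 mm) is below r_cr, adding a thin layer of insulation will *increase* heat loss.

r_cr ≈ 7.49 mm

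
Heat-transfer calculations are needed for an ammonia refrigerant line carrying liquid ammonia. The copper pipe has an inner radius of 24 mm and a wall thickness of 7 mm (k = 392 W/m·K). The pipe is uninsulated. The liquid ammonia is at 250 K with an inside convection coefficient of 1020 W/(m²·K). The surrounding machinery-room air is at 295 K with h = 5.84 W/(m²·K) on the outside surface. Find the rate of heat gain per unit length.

q′ ≈ 50.8 W/m

For a radial system each layer contributes R = ln(r_out/r_in)/(2πkL); films add R = 1/(hA).
R_inner film = 1/(h_i·2πr₁L) = 1/(1020×2π×0.024×1) = 0.006501 K/W
R_copper pipe wall = ln(31/24)/(2π×392×1) = 1.039×10^-4 K/W
R_outer film = 1/(h_o·2πr_oL) = 1/(5.84×2π×0.031×1) = 0.8791 K/W
R_total = 0.8857 K/W
Q = ΔT/R_total = 45/0.8857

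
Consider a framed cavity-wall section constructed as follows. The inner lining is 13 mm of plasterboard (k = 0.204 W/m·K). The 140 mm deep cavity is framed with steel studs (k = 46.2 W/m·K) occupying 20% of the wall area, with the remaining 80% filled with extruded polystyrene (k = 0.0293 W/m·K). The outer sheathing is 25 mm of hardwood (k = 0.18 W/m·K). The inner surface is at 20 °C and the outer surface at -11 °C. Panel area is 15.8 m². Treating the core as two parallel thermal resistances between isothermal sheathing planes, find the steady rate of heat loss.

Sheathing layers in series; stud and cavity paths in parallel between them.
R_inner = 0.013/(0.204×15.8) = 0.004033 K/W
R_stud  = 0.14/(46.2×0.2×15.8) = 9.59×10^-4 K/W
R_cav   = 0.14/(0.0293×0.8×15.8) = 0.378 K/W
1/R_core = 1/R_stud + 1/R_cav → R_core = 9.565×10^-4 K/W
R_outer = 0.025/(0.18×15.8) = 0.00879 K/W
R_total = 0.01378 K/W
Q = ΔT/R_total = 31/0.01378

Q ≈ 2250 W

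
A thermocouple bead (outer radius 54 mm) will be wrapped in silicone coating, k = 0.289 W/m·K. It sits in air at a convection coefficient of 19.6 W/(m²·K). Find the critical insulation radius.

r_cr ≈ 29.5 mm

For a sphere r_cr = 2k/h = 2×0.289/19.6
r_cr = 29.5 mm; since the bare radius (54 mm) is above r_cr, any added insulation will reduce heat loss.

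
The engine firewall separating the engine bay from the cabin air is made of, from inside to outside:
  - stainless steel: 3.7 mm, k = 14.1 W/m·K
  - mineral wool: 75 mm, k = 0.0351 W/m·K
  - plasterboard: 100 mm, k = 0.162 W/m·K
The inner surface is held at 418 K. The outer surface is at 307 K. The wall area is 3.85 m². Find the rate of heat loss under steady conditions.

Q ≈ 155 W

Model the wall as resistances in series:
R_stainless steel = L/(kA) = 0.0037/(14.1×3.85) = 6.816×10^-5 K/W
R_mineral wool = L/(kA) = 0.075/(0.0351×3.85) = 0.555 K/W
R_plasterboard = L/(kA) = 0.1/(0.162×3.85) = 0.1603 K/W
R_total = 0.7154 K/W
Q = ΔT / R_total = 111 / 0.7154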